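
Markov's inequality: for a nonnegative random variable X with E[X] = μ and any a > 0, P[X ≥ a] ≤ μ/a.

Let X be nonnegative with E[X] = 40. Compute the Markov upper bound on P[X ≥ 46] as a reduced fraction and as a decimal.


μ = E[X] = 40, a = 46.
Markov: P[X ≥ 46] ≤ μ/a = (40)/46 = 20/23.
Numerically: ≈ 0.8696.
(Since a = 46 > μ = 40.0000, the bound 20/23 is < 1 and informative.)

P[X ≥ 46] ≤ 20/23 ≈ 0.8696.


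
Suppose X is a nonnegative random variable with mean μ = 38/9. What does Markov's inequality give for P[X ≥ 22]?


μ = E[X] = 38/9, a = 22.
Markov: P[X ≥ 22] ≤ μ/a = (38/9)/22 = 19/99.
Numerically: ≈ 0.191919.
(Since a = 22 > μ = 4.222222, the bound 19/99 is < 1 and informative.)

P[X ≥ 22] ≤ 19/99 ≈ 0.191919.


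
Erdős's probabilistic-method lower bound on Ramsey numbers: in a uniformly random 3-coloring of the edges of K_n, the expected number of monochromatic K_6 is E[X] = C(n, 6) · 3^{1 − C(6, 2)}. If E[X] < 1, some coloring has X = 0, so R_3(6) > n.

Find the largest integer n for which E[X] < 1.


We need C(n, 6) · 3^{1 − 15} < 1, i.e. C(n, 6) < 3^{15 − 1} = 4782969.
Check values of n near the boundary:
  n = 35: C(35, 6) = 1623160; 1623160 < 4782969? YES
  n = 36: C(36, 6) = 1947792; 1947792 < 4782969? YES
  n = 37: C(37, 6) = 2324784; 2324784 < 4782969? YES
  n = 38: C(38, 6) = 2760681; 2760681 < 4782969? YES
  n = 39: C(39, 6) = 3262623; 3262623 < 4782969? YES
  n = 40: C(40, 6) = 3838380; 3838380 < 4782969? YES
  n = 41: C(41, 6) = 4496388; 4496388 < 4782969? YES
  n = 42: C(42, 6) = 5245786; 5245786 < 4782969? NO
  n = 43: C(43, 6) = 6096454; 6096454 < 4782969? NO
The largest n with C(n, 6) < 4782969 is n = 41 (where E[X] = 1498796/1594323 ≈ 0.94008). Hence R_3(6) > 41, i.e. R_3(6) ≥ 42.

Largest n = 41; hence R_3(6) > 41.


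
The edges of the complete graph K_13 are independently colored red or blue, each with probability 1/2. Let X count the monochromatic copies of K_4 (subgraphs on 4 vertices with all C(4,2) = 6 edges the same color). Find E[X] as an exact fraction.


Let X = Σ_S X_S over the C(13, 4) = 715 subsets S of size 4, where X_S = 1 if the K_4 on S is monochromatic.
For a fixed S, the K_4 on S has C(4, 2) = 6 edges. P[all 6 edges red] = (1/2)^6, and likewise for blue, so P[monochromatic] = 2·(1/2)^6 = 2^{1 − 6} = 1/32.
By linearity: E[X] = C(13, 4) · 2^{1 − 6} = 715 · 1/32 = 715/32.
Numerically: E[X] ≈ 22.344.

E[X] = C(13,4)·2^(1−C(4,2)) = 715/32 ≈ 22.344.


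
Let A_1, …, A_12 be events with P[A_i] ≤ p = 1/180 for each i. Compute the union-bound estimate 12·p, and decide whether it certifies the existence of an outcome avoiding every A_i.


Union bound: P[∪_{i=1}^{12} A_i] ≤ Σ_i P[A_i] ≤ 12·p = 12·(1/180) = 1/15.
Numerically: 1/15 ≈ 0.066667.
Is 1/15 < 1? YES.
Since P[∪ A_i] ≤ 1/15 < 1, the complement has P[∩ A_i^c] ≥ 1 − 1/15 = 14/15 > 0, so some outcome avoids every A_i.

12·p = 1/15 ≈ 0.066667; existence CERTIFIED by the union bound.


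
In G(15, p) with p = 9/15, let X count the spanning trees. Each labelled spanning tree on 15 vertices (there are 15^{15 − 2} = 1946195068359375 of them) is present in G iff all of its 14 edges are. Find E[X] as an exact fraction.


K_15 has 15^{15 − 2} = 1946195068359375 labelled spanning trees.
For each such spanning tree H, let X_H = 1 if all 14 edges of H are present in G. Then P[X_H = 1] = p^{14} = (3/5)^{14} = 4782969/6103515625.
By linearity: E[X] = Σ_H E[X_H] = 1946195068359375 · p^{14} = 1946195068359375 · 4782969/6103515625 = 7625597484987/5.
Numerically: E[X] ≈ 1.52512e+12.

E[X] = 1946195068359375 · (3/5)^{14} = 7625597484987/5 ≈ 1.52512e+12.


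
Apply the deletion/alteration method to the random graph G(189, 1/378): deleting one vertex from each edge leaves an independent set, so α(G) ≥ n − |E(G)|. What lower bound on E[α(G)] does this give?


E[|E(G)|] = C(189, 2)·p = 17766 · (1/378) = 47.
E[α(G)] ≥ n − E[|E(G)|] = 189 − 47 = 142.
Numerically: ≈ 142.0000.
(This is only a lower bound; the true E[α(G)] may be larger.)

E[α(G)] ≥ 142 ≈ 142.0000.


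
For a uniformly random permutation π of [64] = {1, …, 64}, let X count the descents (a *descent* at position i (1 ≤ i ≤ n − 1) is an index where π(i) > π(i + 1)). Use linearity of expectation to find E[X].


Write X = Σ X_I over i = 1, …, 63, with X_I the indicator of one descent.
There are 63 indicators.
For each fixed i, the pair (π(i), π(i+1)) is a uniformly random ordered pair of distinct values from {1, …, 64}; by symmetry P[π(i) > π(i+1)] = 1/2.
By linearity: E[X] = 63 · (1/2) = (64 − 1) · (1/2) = 63/2 ≈ 31.50000.

E[X] = 63/2 = 31.50000.


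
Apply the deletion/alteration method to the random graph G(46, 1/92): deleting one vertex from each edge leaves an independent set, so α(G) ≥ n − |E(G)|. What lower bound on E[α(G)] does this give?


E[|E(G)|] = C(46, 2)·p = 1035 · (1/92) = 45/4.
E[α(G)] ≥ n − E[|E(G)|] = 46 − 45/4 = 139/4.
Numerically: ≈ 34.7500.
(This is only a lower bound; the true E[α(G)] may be larger.)

E[α(G)] ≥ 139/4 ≈ 34.7500.


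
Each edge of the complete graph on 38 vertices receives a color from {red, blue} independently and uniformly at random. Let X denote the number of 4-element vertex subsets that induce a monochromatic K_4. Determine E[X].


Let X = Σ_S X_S over the C(38, 4) = 73815 subsets S of size 4, where X_S = 1 if the K_4 on S is monochromatic.
For a fixed S, the K_4 on S has C(4, 2) = 6 edges. P[all 6 edges red] = (1/2)^6, and likewise for blue, so P[monochromatic] = 2·(1/2)^6 = 2^{1 − 6} = 1/32.
Summing: E[X] = C(38, 4) · 2^{1 − 6} = 73815 · 1/32 = 73815/32.
Numerically: E[X] ≈ 2306.7188.

E[X] = C(38,4)·2^(1−C(4,2)) = 73815/32 ≈ 2306.7188.


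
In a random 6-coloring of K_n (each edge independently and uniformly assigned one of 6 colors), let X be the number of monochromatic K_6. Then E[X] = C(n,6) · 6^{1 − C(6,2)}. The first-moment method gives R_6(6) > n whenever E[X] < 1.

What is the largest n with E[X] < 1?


We need C(n, 6) · 6^{1 − 15} < 1, i.e. C(n, 6) < 6^{15 − 1} = 78364164096.
Check values of n near the boundary:
  n = 195: C(195, 6) = 70656049360; 70656049360 < 78364164096? YES
  n = 196: C(196, 6) = 72887293024; 72887293024 < 78364164096? YES
  n = 197: C(197, 6) = 75176946208; 75176946208 < 78364164096? YES
  n = 198: C(198, 6) = 77526225777; 77526225777 < 78364164096? YES
  n = 199: C(199, 6) = 79936367511; 79936367511 < 78364164096? NO
  n = 200: C(200, 6) = 82408626300; 82408626300 < 78364164096? NO
The largest n with C(n, 6) < 78364164096 is n = 198 (where E[X] = 25842075259/26121388032 ≈ 0.98931). Hence R_6(6) > 198, i.e. R_6(6) ≥ 199.

Largest n = 198; hence R_6(6) > 198.


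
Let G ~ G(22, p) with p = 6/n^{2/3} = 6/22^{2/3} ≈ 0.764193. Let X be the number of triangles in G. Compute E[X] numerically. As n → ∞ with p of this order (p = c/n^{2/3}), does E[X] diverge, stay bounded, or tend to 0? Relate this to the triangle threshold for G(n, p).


Number of potential triangles: C(22, 3) = 1540.
Each occurs with probability p³ ≈ (0.764193)³ ≈ 4.46280992e-01.
By linearity: E[X] = C(22, 3)·p³ ≈ 1540 · 4.46280992e-01 ≈ 687.272727.
Since α = 2/3 < 1, p = c/n^{2/3} ≫ 1/n is above the triangle threshold p ~ 1/n. Asymptotically E[X] ~ (c³/6)·n^{3(1−α)} = (6³/6)·n^{1} → ∞; triangles are abundant w.h.p.

E[X] ≈ 687.272727; in regime p = Θ(1/n^{2/3}) E[X] diverges (above the triangle threshold p ~ 1/n).


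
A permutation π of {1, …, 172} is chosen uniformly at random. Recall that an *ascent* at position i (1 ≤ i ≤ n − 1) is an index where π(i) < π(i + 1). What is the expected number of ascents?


Write X = Σ X_I over i = 1, …, 171, with X_I the indicator of one ascent.
There are 171 indicators.
For each fixed i, the pair (π(i), π(i+1)) is a uniformly random ordered pair of distinct values from {1, …, 172}; by symmetry P[π(i) < π(i+1)] = 1/2.
By linearity: E[X] = 171 · (1/2) = (172 − 1) · (1/2) = 171/2 ≈ 85.500000.

E[X] = 171/2 = 85.500000.


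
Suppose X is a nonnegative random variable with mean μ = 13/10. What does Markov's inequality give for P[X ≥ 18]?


μ = E[X] = 13/10, a = 18.
Markov: P[X ≥ 18] ≤ μ/a = (13/10)/18 = 13/180.
Numerically: ≈ 0.072222.
(Since a = 18 > μ = 1.300000, the bound 13/180 is < 1 and informative.)

P[X ≥ 18] ≤ 13/180 ≈ 0.072222.


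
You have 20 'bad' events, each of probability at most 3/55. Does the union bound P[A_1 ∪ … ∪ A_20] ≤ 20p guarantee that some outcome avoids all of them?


Union bound: P[∪_{i=1}^{20} A_i] ≤ Σ_i P[A_i] ≤ 20·p = 20·(3/55) = 12/11.
Numerically: 12/11 ≈ 1.0909091.
Is 12/11 < 1? NO.
Since the bound 12/11 is ≥ 1, the union bound is uninformative here; it does NOT by itself certify existence.

20·p = 12/11 ≈ 1.0909091; existence NOT certified by the union bound.


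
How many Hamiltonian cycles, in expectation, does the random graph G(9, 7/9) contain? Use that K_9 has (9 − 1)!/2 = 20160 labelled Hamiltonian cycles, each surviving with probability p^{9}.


K_9 has (9 − 1)!/2 = 20160 labelled Hamiltonian cycles.
For each such Hamiltonian cycle H, let X_H = 1 if all 9 edges of H are present in G. Then P[X_H = 1] = p^{9} = (7/9)^{9} = 40353607/387420489.
By linearity of expectation: E[X] = Σ_H E[X_H] = 20160 · p^{9} = 20160 · 40353607/387420489 = 90392079680/43046721.
Numerically: E[X] ≈ 2.1e+03.

E[X] = 20160 · (7/9)^{9} = 90392079680/43046721 ≈ 2.1e+03.


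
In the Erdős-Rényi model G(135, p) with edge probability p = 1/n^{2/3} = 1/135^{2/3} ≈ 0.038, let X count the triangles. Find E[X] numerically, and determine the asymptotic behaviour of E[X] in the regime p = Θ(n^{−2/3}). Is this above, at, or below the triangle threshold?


Number of potential triangles: C(135, 3) = 400995.
Each occurs with probability p³ ≈ (0.038)³ ≈ 5.486968e-05.
By linearity: E[X] = C(135, 3)·p³ ≈ 400995 · 5.486968e-05 ≈ 22.0025.
Since α = 2/3 < 1, p = c/n^{2/3} ≫ 1/n is above the triangle threshold p ~ 1/n. Asymptotically E[X] ~ (c³/6)·n^{3(1−α)} = (1³/6)·n^{1} → ∞; triangles are abundant w.h.p.

E[X] ≈ 22.0025; in regime p = Θ(1/n^{2/3}) E[X] diverges (above the triangle threshold p ~ 1/n).


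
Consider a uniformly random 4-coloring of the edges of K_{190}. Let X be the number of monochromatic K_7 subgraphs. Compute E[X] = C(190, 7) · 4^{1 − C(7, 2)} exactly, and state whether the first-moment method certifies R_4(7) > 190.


E[X] = C(190, 7) · 4^{1 − 21} = 1585940245560 · 4^{−20} = 1585940245560/1099511627776.
As a reduced fraction: E[X] = 198242530695/137438953472 ≈ 1.442404.
Is E[X] < 1? NO.
Since E[X] ≥ 1, the first-moment bound is inconclusive at n = 190; it does NOT by itself certify R_4(7) > 190.

E[X] = 198242530695/137438953472 ≈ 1.442404; E[X] ≥ 1; first-moment method inconclusive here.


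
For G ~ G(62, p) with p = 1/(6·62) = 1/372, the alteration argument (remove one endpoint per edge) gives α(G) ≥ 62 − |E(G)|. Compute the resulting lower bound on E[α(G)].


E[|E(G)|] = C(62, 2)·p = 1891 · (1/372) = 61/12.
E[α(G)] ≥ n − E[|E(G)|] = 62 − 61/12 = 683/12.
Numerically: ≈ 56.9167.
(This is only a lower bound; the true E[α(G)] may be larger.)

E[α(G)] ≥ 683/12 ≈ 56.9167.


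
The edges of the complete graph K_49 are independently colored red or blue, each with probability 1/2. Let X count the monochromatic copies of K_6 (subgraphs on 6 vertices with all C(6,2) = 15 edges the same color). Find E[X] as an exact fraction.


Let X = Σ_S X_S over the C(49, 6) = 13983816 subsets S of size 6, where X_S = 1 if the K_6 on S is monochromatic.
For a fixed S, the K_6 on S has C(6, 2) = 15 edges. P[all 15 edges red] = (1/2)^15, and likewise for blue, so P[monochromatic] = 2·(1/2)^15 = 2^{1 − 15} = 1/16384.
Summing: E[X] = C(49, 6) · 2^{1 − 15} = 13983816 · 1/16384 = 1747977/2048.
Numerically: E[X] ≈ 853.504395.

E[X] = C(49,6)·2^(1−C(6,2)) = 1747977/2048 ≈ 853.504395.


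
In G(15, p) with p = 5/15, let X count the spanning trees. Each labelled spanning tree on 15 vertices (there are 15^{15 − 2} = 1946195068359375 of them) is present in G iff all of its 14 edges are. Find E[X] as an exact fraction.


K_15 has 15^{15 − 2} = 1946195068359375 labelled spanning trees.
For each such spanning tree H, let X_H = 1 if all 14 edges of H are present in G. Then P[X_H = 1] = p^{14} = (1/3)^{14} = 1/4782969.
By linearity: E[X] = Σ_H E[X_H] = 1946195068359375 · p^{14} = 1946195068359375 · 1/4782969 = 1220703125/3.
Numerically: E[X] ≈ 4.07e+08.

E[X] = 1946195068359375 · (1/3)^{14} = 1220703125/3 ≈ 4.07e+08.


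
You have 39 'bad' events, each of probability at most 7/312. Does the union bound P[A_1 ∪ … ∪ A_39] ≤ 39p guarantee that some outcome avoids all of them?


Union bound: P[∪_{i=1}^{39} A_i] ≤ Σ_i P[A_i] ≤ 39·p = 39·(7/312) = 7/8.
Numerically: 7/8 ≈ 0.875.
Is 7/8 < 1? YES.
Since P[∪ A_i] ≤ 7/8 < 1, the complement has P[∩ A_i^c] ≥ 1 − 7/8 = 1/8 > 0, so some outcome avoids every A_i.

39·p = 7/8 ≈ 0.875; existence CERTIFIED by the union bound.


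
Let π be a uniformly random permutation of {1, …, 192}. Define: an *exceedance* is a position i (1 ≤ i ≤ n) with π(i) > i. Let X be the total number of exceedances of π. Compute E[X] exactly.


Write X = Σ_{i=1}^{192} X_i, where X_i = 1_{π(i) > i}.
For each fixed i, π(i) is uniform over {1, …, 192} (marginal of a uniform permutation), so P[π(i) > i] = (n − i)/n. Summing: Σ_{i=1}^{192} (n − i)/n = (0 + 1 + … + 191)/192 = 192(192 − 1)/(2·192) = (192 − 1)/2.
Hence E[X] = Σ_{i=1}^{192} (192 − i)/192 = 191/2 ≈ 95.500000.

E[X] = 191/2 = 95.500000.


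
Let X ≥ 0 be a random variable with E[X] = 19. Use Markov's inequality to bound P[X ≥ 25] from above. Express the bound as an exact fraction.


μ = E[X] = 19, a = 25.
Markov: P[X ≥ 25] ≤ μ/a = (19)/25 = 19/25.
Numerically: ≈ 0.760.
(Since a = 25 > μ = 19.000, the bound 19/25 is < 1 and informative.)

P[X ≥ 25] ≤ 19/25 ≈ 0.760.


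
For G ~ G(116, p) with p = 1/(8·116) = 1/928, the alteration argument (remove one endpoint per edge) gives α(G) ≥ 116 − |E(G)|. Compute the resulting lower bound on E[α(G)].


E[|E(G)|] = C(116, 2)·p = 6670 · (1/928) = 115/16.
E[α(G)] ≥ n − E[|E(G)|] = 116 − 115/16 = 1741/16.
Numerically: ≈ 108.812500.
(This is only a lower bound; the true E[α(G)] may be larger.)

E[α(G)] ≥ 1741/16 ≈ 108.812500.


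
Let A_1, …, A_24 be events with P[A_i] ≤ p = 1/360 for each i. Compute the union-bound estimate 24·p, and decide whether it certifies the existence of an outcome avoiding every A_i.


Union bound: P[∪_{i=1}^{24} A_i] ≤ Σ_i P[A_i] ≤ 24·p = 24·(1/360) = 1/15.
Numerically: 1/15 ≈ 0.06667.
Is 1/15 < 1? YES.
Since P[∪ A_i] ≤ 1/15 < 1, the complement has P[∩ A_i^c] ≥ 1 − 1/15 = 14/15 > 0, so some outcome avoids every A_i.

24·p = 1/15 ≈ 0.06667; existence CERTIFIED by the union bound.


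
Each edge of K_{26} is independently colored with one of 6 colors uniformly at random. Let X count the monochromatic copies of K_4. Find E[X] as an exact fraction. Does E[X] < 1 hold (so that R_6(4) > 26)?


E[X] = C(26, 4) · 6^{1 − 6} = 14950 · 6^{−5} = 14950/7776.
As a reduced fraction: E[X] = 7475/3888 ≈ 1.923.
Is E[X] < 1? NO.
Since E[X] ≥ 1, the first-moment bound is inconclusive at n = 26; it does NOT by itself certify R_6(4) > 26.

E[X] = 7475/3888 ≈ 1.923; E[X] ≥ 1; first-moment method inconclusive here.


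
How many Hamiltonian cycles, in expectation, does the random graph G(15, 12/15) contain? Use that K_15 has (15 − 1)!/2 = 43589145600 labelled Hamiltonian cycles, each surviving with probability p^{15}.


K_15 has (15 − 1)!/2 = 43589145600 labelled Hamiltonian cycles.
For each such Hamiltonian cycle H, let X_H = 1 if all 15 edges of H are present in G. Then P[X_H = 1] = p^{15} = (4/5)^{15} = 1073741824/30517578125.
By linearity: E[X] = Σ_H E[X_H] = 43589145600 · p^{15} = 43589145600 · 1073741824/30517578125 = 1872139548125822976/1220703125.
Numerically: E[X] ≈ 1.5337e+09.

E[X] = 43589145600 · (4/5)^{15} = 1872139548125822976/1220703125 ≈ 1.5337e+09.


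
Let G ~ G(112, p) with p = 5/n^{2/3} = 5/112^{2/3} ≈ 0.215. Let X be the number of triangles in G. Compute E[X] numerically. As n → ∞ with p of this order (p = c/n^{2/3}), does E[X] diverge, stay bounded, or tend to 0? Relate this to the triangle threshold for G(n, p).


Number of potential triangles: C(112, 3) = 227920.
Each occurs with probability p³ ≈ (0.215)³ ≈ 9.96492e-03.
By linearity: E[X] = C(112, 3)·p³ ≈ 227920 · 9.96492e-03 ≈ 2271.205.
Since α = 2/3 < 1, p = c/n^{2/3} ≫ 1/n is above the triangle threshold p ~ 1/n. Asymptotically E[X] ~ (c³/6)·n^{3(1−α)} = (5³/6)·n^{1} → ∞; triangles are abundant w.h.p.

E[X] ≈ 2271.205; in regime p = Θ(1/n^{2/3}) E[X] diverges (above the triangle threshold p ~ 1/n).


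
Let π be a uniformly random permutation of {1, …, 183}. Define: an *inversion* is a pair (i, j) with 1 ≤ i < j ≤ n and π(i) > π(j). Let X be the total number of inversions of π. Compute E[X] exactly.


Write X = Σ X_I over the C(183, 2) = 16653 pairs i < j, with X_I the indicator of one inversion.
There are 16653 indicators.
For each fixed pair i < j, the values π(i) and π(j) are two distinct elements of {1, …, 183} in uniformly random order; by symmetry P[π(i) > π(j)] = 1/2.
By linearity: E[X] = 16653 · (1/2) = C(183, 2) · (1/2) = 16653/2 = 16653/2 ≈ 8326.50000.

E[X] = 16653/2 = 8326.50000.


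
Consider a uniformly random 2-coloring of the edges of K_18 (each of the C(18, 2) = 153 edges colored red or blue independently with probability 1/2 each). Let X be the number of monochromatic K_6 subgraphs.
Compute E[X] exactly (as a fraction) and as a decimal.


Let X = Σ_S X_S over the C(18, 6) = 18564 subsets S of size 6, where X_S = 1 if the K_6 on S is monochromatic.
For a fixed S, the K_6 on S has C(6, 2) = 15 edges. P[all 15 edges red] = (1/2)^15, and likewise for blue, so P[monochromatic] = 2·(1/2)^15 = 2^{1 − 15} = 1/16384.
By linearity: E[X] = C(18, 6) · 2^{1 − 15} = 18564 · 1/16384 = 4641/4096.
Numerically: E[X] ≈ 1.133057.

E[X] = C(18,6)·2^(1−C(6,2)) = 4641/4096 ≈ 1.133057.


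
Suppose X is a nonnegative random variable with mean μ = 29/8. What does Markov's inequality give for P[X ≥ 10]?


μ = E[X] = 29/8, a = 10.
Markov: P[X ≥ 10] ≤ μ/a = (29/8)/10 = 29/80.
Numerically: ≈ 0.36250.
(Since a = 10 > μ = 3.62500, the bound 29/80 is < 1 and informative.)

P[X ≥ 10] ≤ 29/80 ≈ 0.36250.


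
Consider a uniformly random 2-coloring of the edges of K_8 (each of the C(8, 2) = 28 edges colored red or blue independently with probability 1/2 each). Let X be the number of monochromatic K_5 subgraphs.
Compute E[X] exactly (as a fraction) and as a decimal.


Let X = Σ_S X_S over the C(8, 5) = 56 subsets S of size 5, where X_S = 1 if the K_5 on S is monochromatic.
For a fixed S, the K_5 on S has C(5, 2) = 10 edges. P[all 10 edges red] = (1/2)^10, and likewise for blue, so P[monochromatic] = 2·(1/2)^10 = 2^{1 − 10} = 1/512.
By linearity of expectation: E[X] = C(8, 5) · 2^{1 − 10} = 56 · 1/512 = 7/64.
Numerically: E[X] ≈ 0.109.

E[X] = C(8,5)·2^(1−C(5,2)) = 7/64 ≈ 0.109.


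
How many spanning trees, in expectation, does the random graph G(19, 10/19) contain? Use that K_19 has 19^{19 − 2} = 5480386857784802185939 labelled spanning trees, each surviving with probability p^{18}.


K_19 has 19^{19 − 2} = 5480386857784802185939 labelled spanning trees.
For each such spanning tree H, let X_H = 1 if all 18 edges of H are present in G. Then P[X_H = 1] = p^{18} = (10/19)^{18} = 1000000000000000000/104127350297911241532841.
By linearity of expectation: E[X] = Σ_H E[X_H] = 5480386857784802185939 · p^{18} = 5480386857784802185939 · 1000000000000000000/104127350297911241532841 = 1000000000000000000/19.
Numerically: E[X] ≈ 5.26e+16.

E[X] = 5480386857784802185939 · (10/19)^{18} = 1000000000000000000/19 ≈ 5.26e+16.


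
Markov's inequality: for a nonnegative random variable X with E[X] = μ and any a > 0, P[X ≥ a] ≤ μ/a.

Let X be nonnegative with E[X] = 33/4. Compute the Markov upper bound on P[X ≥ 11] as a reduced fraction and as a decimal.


μ = E[X] = 33/4, a = 11.
Markov: P[X ≥ 11] ≤ μ/a = (33/4)/11 = 3/4.
Numerically: ≈ 0.750.
(Since a = 11 > μ = 8.250, the bound 3/4 is < 1 and informative.)

P[X ≥ 11] ≤ 3/4 ≈ 0.750.


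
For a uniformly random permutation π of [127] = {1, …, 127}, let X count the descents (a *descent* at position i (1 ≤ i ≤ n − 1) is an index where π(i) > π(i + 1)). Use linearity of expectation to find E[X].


Write X = Σ X_I over i = 1, …, 126, with X_I the indicator of one descent.
There are 126 indicators.
For each fixed i, the pair (π(i), π(i+1)) is a uniformly random ordered pair of distinct values from {1, …, 127}; by symmetry P[π(i) > π(i+1)] = 1/2.
By linearity: E[X] = 126 · (1/2) = (127 − 1) · (1/2) = 63 ≈ 63.000.

E[X] = 63 = 63.000.


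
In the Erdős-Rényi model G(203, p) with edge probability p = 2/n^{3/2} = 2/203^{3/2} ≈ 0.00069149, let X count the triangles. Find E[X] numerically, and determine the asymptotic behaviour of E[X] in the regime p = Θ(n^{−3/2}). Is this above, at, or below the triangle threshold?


Number of potential triangles: C(203, 3) = 1373701.
Each occurs with probability p³ ≈ (0.00069149)³ ≈ 3.3064185e-10.
By linearity: E[X] = C(203, 3)·p³ ≈ 1373701 · 3.3064185e-10 ≈ 0.00045.
Since α = 3/2 > 1, p = c/n^{3/2} = o(1/n) is below the triangle threshold p ~ 1/n. Asymptotically E[X] ~ (c³/6)·n^{3(1−α)} = (2³/6)·n^{-1.5} → 0, so by Markov's inequality G has no triangles w.h.p.

E[X] ≈ 0.00045; in regime p = Θ(1/n^{3/2}) E[X] tends to 0 (below the triangle threshold p ~ 1/n).


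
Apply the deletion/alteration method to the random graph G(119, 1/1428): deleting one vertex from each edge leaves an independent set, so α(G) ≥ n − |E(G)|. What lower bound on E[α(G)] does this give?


E[|E(G)|] = C(119, 2)·p = 7021 · (1/1428) = 59/12.
E[α(G)] ≥ n − E[|E(G)|] = 119 − 59/12 = 1369/12.
Numerically: ≈ 114.083.
(This is only a lower bound; the true E[α(G)] may be larger.)

E[α(G)] ≥ 1369/12 ≈ 114.083.


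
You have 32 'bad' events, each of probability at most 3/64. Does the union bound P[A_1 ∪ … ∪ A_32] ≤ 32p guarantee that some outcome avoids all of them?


Union bound: P[∪_{i=1}^{32} A_i] ≤ Σ_i P[A_i] ≤ 32·p = 32·(3/64) = 3/2.
Numerically: 3/2 ≈ 1.5000.
Is 3/2 < 1? NO.
Since the bound 3/2 is ≥ 1, the union bound is uninformative here; it does NOT by itself certify existence.

32·p = 3/2 ≈ 1.5000; existence NOT certified by the union bound.


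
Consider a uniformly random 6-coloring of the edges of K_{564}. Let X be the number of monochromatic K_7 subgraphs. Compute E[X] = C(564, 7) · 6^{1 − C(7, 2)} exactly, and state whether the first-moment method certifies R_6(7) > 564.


E[X] = C(564, 7) · 6^{1 − 21} = 3469685994423792 · 6^{−20} = 3469685994423792/3656158440062976.
As a reduced fraction: E[X] = 24095041627943/25389989167104 ≈ 0.9490.
Is E[X] < 1? YES.
Since E[X] < 1, there exists a 6-coloring of K_{564} with no monochromatic K_7; hence R_6(7) > 564.

E[X] = 24095041627943/25389989167104 ≈ 0.9490; E[X] < 1, so R_6(7) > 564.


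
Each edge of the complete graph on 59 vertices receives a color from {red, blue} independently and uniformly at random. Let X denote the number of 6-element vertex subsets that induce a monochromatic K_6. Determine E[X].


Let X = Σ_S X_S over the C(59, 6) = 45057474 subsets S of size 6, where X_S = 1 if the K_6 on S is monochromatic.
For a fixed S, the K_6 on S has C(6, 2) = 15 edges. P[all 15 edges red] = (1/2)^15, and likewise for blue, so P[monochromatic] = 2·(1/2)^15 = 2^{1 − 15} = 1/16384.
Summing: E[X] = C(59, 6) · 2^{1 − 15} = 45057474 · 1/16384 = 22528737/8192.
Numerically: E[X] ≈ 2750.090.

E[X] = C(59,6)·2^(1−C(6,2)) = 22528737/8192 ≈ 2750.090.


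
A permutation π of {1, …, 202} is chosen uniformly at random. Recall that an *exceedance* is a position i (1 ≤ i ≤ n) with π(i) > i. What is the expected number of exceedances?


Write X = Σ_{i=1}^{202} X_i, where X_i = 1_{π(i) > i}.
For each fixed i, π(i) is uniform over {1, …, 202} (marginal of a uniform permutation), so P[π(i) > i] = (n − i)/n. Summing: Σ_{i=1}^{202} (n − i)/n = (0 + 1 + … + 201)/202 = 202(202 − 1)/(2·202) = (202 − 1)/2.
Hence E[X] = Σ_{i=1}^{202} (202 − i)/202 = 201/2 ≈ 100.500000.

E[X] = 201/2 = 100.500000.


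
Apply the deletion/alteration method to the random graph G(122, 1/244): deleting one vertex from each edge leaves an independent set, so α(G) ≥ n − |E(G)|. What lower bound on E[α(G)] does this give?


E[|E(G)|] = C(122, 2)·p = 7381 · (1/244) = 121/4.
E[α(G)] ≥ n − E[|E(G)|] = 122 − 121/4 = 367/4.
Numerically: ≈ 91.7500.
(This is only a lower bound; the true E[α(G)] may be larger.)

E[α(G)] ≥ 367/4 ≈ 91.7500.


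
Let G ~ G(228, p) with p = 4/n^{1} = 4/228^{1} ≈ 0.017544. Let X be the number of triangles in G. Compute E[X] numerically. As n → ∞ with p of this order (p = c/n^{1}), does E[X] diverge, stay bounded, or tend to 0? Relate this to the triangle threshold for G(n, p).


Number of potential triangles: C(228, 3) = 1949476.
Each occurs with probability p³ ≈ (0.017544)³ ≈ 5.3997721e-06.
By linearity: E[X] = C(228, 3)·p³ ≈ 1949476 · 5.3997721e-06 ≈ 10.52673.
Here α = 1, so p = 4/n is exactly at the triangle threshold p ~ 1/n. Asymptotically E[X] → c³/6 = 4³/6 = 32/3 ≈ 10.66667, a bounded constant. In this regime the triangle count is asymptotically Poisson(c³/6).

E[X] ≈ 10.52673; in regime p = Θ(1/n^{1}) E[X] stays bounded (at the triangle threshold p ~ 1/n).


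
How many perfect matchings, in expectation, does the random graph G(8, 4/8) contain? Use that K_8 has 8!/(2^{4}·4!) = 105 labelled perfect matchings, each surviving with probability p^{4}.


K_8 has 8!/(2^{4}·4!) = 105 labelled perfect matchings.
For each such perfect matching H, let X_H = 1 if all 4 edges of H are present in G. Then P[X_H = 1] = p^{4} = (1/2)^{4} = 1/16.
By linearity: E[X] = Σ_H E[X_H] = 105 · p^{4} = 105 · 1/16 = 105/16.
Numerically: E[X] ≈ 6.56.

E[X] = 105 · (1/2)^{4} = 105/16 ≈ 6.56.


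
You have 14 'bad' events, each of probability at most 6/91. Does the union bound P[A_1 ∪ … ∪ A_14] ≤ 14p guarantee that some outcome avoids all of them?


Union bound: P[∪_{i=1}^{14} A_i] ≤ Σ_i P[A_i] ≤ 14·p = 14·(6/91) = 12/13.
Numerically: 12/13 ≈ 0.9231.
Is 12/13 < 1? YES.
Since P[∪ A_i] ≤ 12/13 < 1, the complement has P[∩ A_i^c] ≥ 1 − 12/13 = 1/13 > 0, so some outcome avoids every A_i.

14·p = 12/13 ≈ 0.9231; existence CERTIFIED by the union bound.


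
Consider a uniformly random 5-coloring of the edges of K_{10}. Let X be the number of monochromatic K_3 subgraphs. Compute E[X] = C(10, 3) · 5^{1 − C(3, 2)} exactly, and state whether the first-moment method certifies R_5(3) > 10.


E[X] = C(10, 3) · 5^{1 − 3} = 120 · 5^{−2} = 120/25.
As a reduced fraction: E[X] = 24/5 ≈ 4.800000.
Is E[X] < 1? NO.
Since E[X] ≥ 1, the first-moment bound is inconclusive at n = 10; it does NOT by itself certify R_5(3) > 10.

E[X] = 24/5 ≈ 4.800000; E[X] ≥ 1; first-moment method inconclusive here.


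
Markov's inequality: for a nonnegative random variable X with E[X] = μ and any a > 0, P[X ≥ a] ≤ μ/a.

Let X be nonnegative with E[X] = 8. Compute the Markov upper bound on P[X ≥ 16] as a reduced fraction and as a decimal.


μ = E[X] = 8, a = 16.
Markov: P[X ≥ 16] ≤ μ/a = (8)/16 = 1/2.
Numerically: ≈ 0.5000.
(Since a = 16 > μ = 8.0000, the bound 1/2 is < 1 and informative.)

P[X ≥ 16] ≤ 1/2 ≈ 0.5000.


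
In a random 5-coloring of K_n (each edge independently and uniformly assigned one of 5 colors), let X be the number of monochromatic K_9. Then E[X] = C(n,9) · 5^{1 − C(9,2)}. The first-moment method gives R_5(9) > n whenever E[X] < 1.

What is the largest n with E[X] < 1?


We need C(n, 9) · 5^{1 − 36} < 1, i.e. C(n, 9) < 5^{36 − 1} = 2910383045673370361328125.
Check values of n near the boundary:
  n = 2167: C(2167, 9) = 2855899084841489792706810; 2855899084841489792706810 < 2910383045673370361328125? YES
  n = 2168: C(2168, 9) = 2867804175977929537095120; 2867804175977929537095120 < 2910383045673370361328125? YES
  n = 2169: C(2169, 9) = 2879753360044504243499683; 2879753360044504243499683 < 2910383045673370361328125? YES
  n = 2170: C(2170, 9) = 2891746779868845075610510; 2891746779868845075610510 < 2910383045673370361328125? YES
  n = 2171: C(2171, 9) = 2903784578674959601827205; 2903784578674959601827205 < 2910383045673370361328125? YES
  n = 2172: C(2172, 9) = 2915866900084148060642020; 2915866900084148060642020 < 2910383045673370361328125? NO
The largest n with C(n, 9) < 2910383045673370361328125 is n = 2171 (where E[X] = 580756915734991920365441/582076609134674072265625 ≈ 0.998). Hence R_5(9) > 2171, i.e. R_5(9) ≥ 2172.

Largest n = 2171; hence R_5(9) > 2171.


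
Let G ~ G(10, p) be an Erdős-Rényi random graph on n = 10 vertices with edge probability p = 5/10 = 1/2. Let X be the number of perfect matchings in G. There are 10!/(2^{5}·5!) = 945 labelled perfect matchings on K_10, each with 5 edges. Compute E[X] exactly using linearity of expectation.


K_10 has 10!/(2^{5}·5!) = 945 labelled perfect matchings.
For each such perfect matching H, let X_H = 1 if all 5 edges of H are present in G. Then P[X_H = 1] = p^{5} = (1/2)^{5} = 1/32.
By linearity of expectation: E[X] = Σ_H E[X_H] = 945 · p^{5} = 945 · 1/32 = 945/32.
Numerically: E[X] ≈ 29.53.

E[X] = 945 · (1/2)^{5} = 945/32 ≈ 29.53.


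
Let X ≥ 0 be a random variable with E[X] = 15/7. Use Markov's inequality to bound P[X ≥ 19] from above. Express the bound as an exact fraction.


μ = E[X] = 15/7, a = 19.
Markov: P[X ≥ 19] ≤ μ/a = (15/7)/19 = 15/133.
Numerically: ≈ 0.11278.
(Since a = 19 > μ = 2.14286, the bound 15/133 is < 1 and informative.)

P[X ≥ 19] ≤ 15/133 ≈ 0.11278.


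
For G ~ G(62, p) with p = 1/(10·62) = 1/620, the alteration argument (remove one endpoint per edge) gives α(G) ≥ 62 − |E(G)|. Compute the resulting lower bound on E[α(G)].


E[|E(G)|] = C(62, 2)·p = 1891 · (1/620) = 61/20.
E[α(G)] ≥ n − E[|E(G)|] = 62 − 61/20 = 1179/20.
Numerically: ≈ 58.950000.
(This is only a lower bound; the true E[α(G)] may be larger.)

E[α(G)] ≥ 1179/20 ≈ 58.950000.


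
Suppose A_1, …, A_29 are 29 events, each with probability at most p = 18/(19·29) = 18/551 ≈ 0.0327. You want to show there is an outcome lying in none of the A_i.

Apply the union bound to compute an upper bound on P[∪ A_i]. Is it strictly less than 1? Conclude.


Union bound: P[∪_{i=1}^{29} A_i] ≤ Σ_i P[A_i] ≤ 29·p = 29·(18/551) = 18/19.
Numerically: 18/19 ≈ 0.9474.
Is 18/19 < 1? YES.
Since P[∪ A_i] ≤ 18/19 < 1, the complement has P[∩ A_i^c] ≥ 1 − 18/19 = 1/19 > 0, so some outcome avoids every A_i.

29·p = 18/19 ≈ 0.9474; existence CERTIFIED by the union bound.


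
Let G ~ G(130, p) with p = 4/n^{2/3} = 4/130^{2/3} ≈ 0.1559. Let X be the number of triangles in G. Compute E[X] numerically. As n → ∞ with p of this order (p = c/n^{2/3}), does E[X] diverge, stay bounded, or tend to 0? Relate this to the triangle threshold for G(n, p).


Number of potential triangles: C(130, 3) = 357760.
Each occurs with probability p³ ≈ (0.1559)³ ≈ 3.786982e-03.
By linearity: E[X] = C(130, 3)·p³ ≈ 357760 · 3.786982e-03 ≈ 1354.8308.
Since α = 2/3 < 1, p = c/n^{2/3} ≫ 1/n is above the triangle threshold p ~ 1/n. Asymptotically E[X] ~ (c³/6)·n^{3(1−α)} = (4³/6)·n^{1} → ∞; triangles are abundant w.h.p.

E[X] ≈ 1354.8308; in regime p = Θ(1/n^{2/3}) E[X] diverges (above the triangle threshold p ~ 1/n).


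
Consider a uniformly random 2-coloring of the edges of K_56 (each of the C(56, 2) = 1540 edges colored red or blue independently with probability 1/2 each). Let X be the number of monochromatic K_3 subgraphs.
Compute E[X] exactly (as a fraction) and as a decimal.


Let X = Σ_S X_S over the C(56, 3) = 27720 subsets S of size 3, where X_S = 1 if the K_3 on S is monochromatic.
For a fixed S, the K_3 on S has C(3, 2) = 3 edges. P[all 3 edges red] = (1/2)^3, and likewise for blue, so P[monochromatic] = 2·(1/2)^3 = 2^{1 − 3} = 1/4.
Summing: E[X] = C(56, 3) · 2^{1 − 3} = 27720 · 1/4 = 6930.
Numerically: E[X] ≈ 6930.000000.

E[X] = C(56,3)·2^(1−C(3,2)) = 6930 ≈ 6930.000000.


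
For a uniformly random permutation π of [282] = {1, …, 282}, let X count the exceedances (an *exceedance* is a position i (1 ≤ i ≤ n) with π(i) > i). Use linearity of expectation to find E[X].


Write X = Σ_{i=1}^{282} X_i, where X_i = 1_{π(i) > i}.
For each fixed i, π(i) is uniform over {1, …, 282} (marginal of a uniform permutation), so P[π(i) > i] = (n − i)/n. Summing: Σ_{i=1}^{282} (n − i)/n = (0 + 1 + … + 281)/282 = 282(282 − 1)/(2·282) = (282 − 1)/2.
Hence E[X] = Σ_{i=1}^{282} (282 − i)/282 = 281/2 ≈ 140.500000.

E[X] = 281/2 = 140.500000.


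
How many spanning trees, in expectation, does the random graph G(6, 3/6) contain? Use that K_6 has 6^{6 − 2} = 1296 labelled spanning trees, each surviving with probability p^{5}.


K_6 has 6^{6 − 2} = 1296 labelled spanning trees.
For each such spanning tree H, let X_H = 1 if all 5 edges of H are present in G. Then P[X_H = 1] = p^{5} = (1/2)^{5} = 1/32.
By linearity: E[X] = Σ_H E[X_H] = 1296 · p^{5} = 1296 · 1/32 = 81/2.
Numerically: E[X] ≈ 40.5.

E[X] = 1296 · (1/2)^{5} = 81/2 ≈ 40.5.


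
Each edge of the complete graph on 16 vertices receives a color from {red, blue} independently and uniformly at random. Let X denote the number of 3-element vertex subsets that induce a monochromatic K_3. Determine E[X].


Let X = Σ_S X_S over the C(16, 3) = 560 subsets S of size 3, where X_S = 1 if the K_3 on S is monochromatic.
For a fixed S, the K_3 on S has C(3, 2) = 3 edges. P[all 3 edges red] = (1/2)^3, and likewise for blue, so P[monochromatic] = 2·(1/2)^3 = 2^{1 − 3} = 1/4.
By linearity of expectation: E[X] = C(16, 3) · 2^{1 − 3} = 560 · 1/4 = 140.
Numerically: E[X] ≈ 140.000.

E[X] = C(16,3)·2^(1−C(3,2)) = 140 ≈ 140.000.


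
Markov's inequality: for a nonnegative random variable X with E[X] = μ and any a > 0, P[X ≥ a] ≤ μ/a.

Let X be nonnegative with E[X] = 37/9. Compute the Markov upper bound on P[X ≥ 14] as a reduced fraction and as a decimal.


μ = E[X] = 37/9, a = 14.
Markov: P[X ≥ 14] ≤ μ/a = (37/9)/14 = 37/126.
Numerically: ≈ 0.29365.
(Since a = 14 > μ = 4.11111, the bound 37/126 is < 1 and informative.)

P[X ≥ 14] ≤ 37/126 ≈ 0.29365.


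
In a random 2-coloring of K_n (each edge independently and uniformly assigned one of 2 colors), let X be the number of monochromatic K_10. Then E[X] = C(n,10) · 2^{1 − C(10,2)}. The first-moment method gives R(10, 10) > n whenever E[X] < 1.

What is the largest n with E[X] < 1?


We need C(n, 10) · 2^{1 − 45} < 1, i.e. C(n, 10) < 2^{45 − 1} = 17592186044416.
Check values of n near the boundary:
  n = 96: C(96, 10) = 11279926456656; 11279926456656 < 17592186044416? YES
  n = 97: C(97, 10) = 12576469727536; 12576469727536 < 17592186044416? YES
  n = 98: C(98, 10) = 14005614014756; 14005614014756 < 17592186044416? YES
  n = 99: C(99, 10) = 15579278510796; 15579278510796 < 17592186044416? YES
  n = 100: C(100, 10) = 17310309456440; 17310309456440 < 17592186044416? YES
  n = 101: C(101, 10) = 19212541264840; 19212541264840 < 17592186044416? NO
  n = 102: C(102, 10) = 21300860967540; 21300860967540 < 17592186044416? NO
The largest n with C(n, 10) < 17592186044416 is n = 100 (where E[X] = 2163788682055/2199023255552 ≈ 0.984). Hence R(10, 10) > 100, i.e. R(10, 10) ≥ 101.

Largest n = 100; hence R(10, 10) > 100.


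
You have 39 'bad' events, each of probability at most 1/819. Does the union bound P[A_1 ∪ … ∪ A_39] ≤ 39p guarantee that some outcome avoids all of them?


Union bound: P[∪_{i=1}^{39} A_i] ≤ Σ_i P[A_i] ≤ 39·p = 39·(1/819) = 1/21.
Numerically: 1/21 ≈ 0.047619.
Is 1/21 < 1? YES.
Since P[∪ A_i] ≤ 1/21 < 1, the complement has P[∩ A_i^c] ≥ 1 − 1/21 = 20/21 > 0, so some outcome avoids every A_i.

39·p = 1/21 ≈ 0.047619; existence CERTIFIED by the union bound.


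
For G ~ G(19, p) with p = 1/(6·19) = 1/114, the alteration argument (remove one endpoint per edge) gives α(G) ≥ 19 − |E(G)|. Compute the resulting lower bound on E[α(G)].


E[|E(G)|] = C(19, 2)·p = 171 · (1/114) = 3/2.
E[α(G)] ≥ n − E[|E(G)|] = 19 − 3/2 = 35/2.
Numerically: ≈ 17.50000.
(This is only a lower bound; the true E[α(G)] may be larger.)

E[α(G)] ≥ 35/2 ≈ 17.50000.


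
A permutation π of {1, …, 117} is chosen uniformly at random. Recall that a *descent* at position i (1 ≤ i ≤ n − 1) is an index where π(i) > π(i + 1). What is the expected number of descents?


Write X = Σ X_I over i = 1, …, 116, with X_I the indicator of one descent.
There are 116 indicators.
For each fixed i, the pair (π(i), π(i+1)) is a uniformly random ordered pair of distinct values from {1, …, 117}; by symmetry P[π(i) > π(i+1)] = 1/2.
By linearity: E[X] = 116 · (1/2) = (117 − 1) · (1/2) = 58 ≈ 58.0000.

E[X] = 58 = 58.0000.


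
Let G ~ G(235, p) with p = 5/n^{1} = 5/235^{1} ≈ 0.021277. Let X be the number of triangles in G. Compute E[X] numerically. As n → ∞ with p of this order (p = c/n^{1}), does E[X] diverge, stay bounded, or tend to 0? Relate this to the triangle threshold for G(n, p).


Number of potential triangles: C(235, 3) = 2135445.
Each occurs with probability p³ ≈ (0.021277)³ ≈ 9.6317772e-06.
By linearity: E[X] = C(235, 3)·p³ ≈ 2135445 · 9.6317772e-06 ≈ 20.56813.
Here α = 1, so p = 5/n is exactly at the triangle threshold p ~ 1/n. Asymptotically E[X] → c³/6 = 5³/6 = 125/6 ≈ 20.83333, a bounded constant. In this regime the triangle count is asymptotically Poisson(c³/6).

E[X] ≈ 20.56813; in regime p = Θ(1/n^{1}) E[X] stays bounded (at the triangle threshold p ~ 1/n).


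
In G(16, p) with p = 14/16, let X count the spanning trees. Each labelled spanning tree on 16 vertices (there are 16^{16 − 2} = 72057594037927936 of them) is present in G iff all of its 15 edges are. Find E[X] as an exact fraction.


K_16 has 16^{16 − 2} = 72057594037927936 labelled spanning trees.
For each such spanning tree H, let X_H = 1 if all 15 edges of H are present in G. Then P[X_H = 1] = p^{15} = (7/8)^{15} = 4747561509943/35184372088832.
Summing the indicators: E[X] = Σ_H E[X_H] = 72057594037927936 · p^{15} = 72057594037927936 · 4747561509943/35184372088832 = 9723005972363264.
Numerically: E[X] ≈ 9.723e+15.

E[X] = 72057594037927936 · (7/8)^{15} = 9723005972363264 ≈ 9.723e+15.


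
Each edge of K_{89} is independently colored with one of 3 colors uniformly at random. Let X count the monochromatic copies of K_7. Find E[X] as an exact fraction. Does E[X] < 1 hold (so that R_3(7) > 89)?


E[X] = C(89, 7) · 3^{1 − 21} = 6890268572 · 3^{−20} = 6890268572/3486784401.
As a reduced fraction: E[X] = 6890268572/3486784401 ≈ 1.976110.
Is E[X] < 1? NO.
Since E[X] ≥ 1, the first-moment bound is inconclusive at n = 89; it does NOT by itself certify R_3(7) > 89.

E[X] = 6890268572/3486784401 ≈ 1.976110; E[X] ≥ 1; first-moment method inconclusive here.


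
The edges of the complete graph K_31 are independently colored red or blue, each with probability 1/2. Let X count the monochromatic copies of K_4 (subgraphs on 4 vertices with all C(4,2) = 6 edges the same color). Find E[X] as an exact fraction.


Let X = Σ_S X_S over the C(31, 4) = 31465 subsets S of size 4, where X_S = 1 if the K_4 on S is monochromatic.
For a fixed S, the K_4 on S has C(4, 2) = 6 edges. P[all 6 edges red] = (1/2)^6, and likewise for blue, so P[monochromatic] = 2·(1/2)^6 = 2^{1 − 6} = 1/32.
Summing: E[X] = C(31, 4) · 2^{1 − 6} = 31465 · 1/32 = 31465/32.
Numerically: E[X] ≈ 983.28125.

E[X] = C(31,4)·2^(1−C(4,2)) = 31465/32 ≈ 983.28125.
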